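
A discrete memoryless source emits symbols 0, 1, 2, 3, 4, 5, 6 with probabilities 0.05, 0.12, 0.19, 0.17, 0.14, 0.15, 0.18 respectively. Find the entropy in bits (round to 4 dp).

H = −Σ pᵢ log₂ pᵢ.
−0.05·log₂(0.05) = 0.2161
−0.12·log₂(0.12) = 0.3671
−0.19·log₂(0.19) = 0.4552
−0.17·log₂(0.17) = 0.4346
−0.14·log₂(0.14) = 0.3971
−0.15·log₂(0.15) = 0.4105
−0.18·log₂(0.18) = 0.4453
Sum ≈ 2.7259 → 2.7259 bits.

2.7259 bits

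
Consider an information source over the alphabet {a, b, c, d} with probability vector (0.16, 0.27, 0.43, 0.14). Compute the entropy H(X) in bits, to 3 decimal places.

H = −Σ pᵢ log₂ pᵢ.
−0.16·log₂(0.16) = 0.4230
−0.27·log₂(0.27) = 0.5100
−0.43·log₂(0.43) = 0.5236
−0.14·log₂(0.14) = 0.3971
Sum ≈ 1.8537 → 1.854 bits.

1.854 bits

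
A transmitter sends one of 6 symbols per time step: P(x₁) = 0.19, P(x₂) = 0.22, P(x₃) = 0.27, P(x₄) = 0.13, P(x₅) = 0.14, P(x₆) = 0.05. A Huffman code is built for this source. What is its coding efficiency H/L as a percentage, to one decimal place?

Entropy H = −Σ p log₂ p ≈ 2.4417 bits.
Huffman merges: 1/20+13/100→9/50; 7/50+9/50→8/25; 19/100+11/50→41/100; 27/100+8/25→59/100; 41/100+59/100→1. L = 5/2 ≈ 2.5000.
Efficiency = H/L = 2.4417/2.5000 = 97.7%.

97.7%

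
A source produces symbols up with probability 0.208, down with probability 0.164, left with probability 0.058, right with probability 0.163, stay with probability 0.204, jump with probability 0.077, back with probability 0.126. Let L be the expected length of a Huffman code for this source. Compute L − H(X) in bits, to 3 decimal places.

Entropy H = −Σ p log₂ p ≈ 2.6930 bits.
Huffman merges: 29/500+77/1000→27/200; 63/500+27/200→261/1000; 163/1000+41/250→327/1000; 51/250+26/125→103/250; 261/1000+327/1000→147/250; 103/250+147/250→1. L = 2723/1000 ≈ 2.7230.
L − H = 2.7230 − 2.6930 = 0.030 bits.

0.030 bits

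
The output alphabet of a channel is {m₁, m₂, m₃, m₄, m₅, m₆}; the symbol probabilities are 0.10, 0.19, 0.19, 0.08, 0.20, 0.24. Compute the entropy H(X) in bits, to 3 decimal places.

H = −Σ pᵢ log₂ pᵢ.
−0.10·log₂(0.10) = 0.3322
−0.19·log₂(0.19) = 0.4552
−0.19·log₂(0.19) = 0.4552
−0.08·log₂(0.08) = 0.2915
−0.20·log₂(0.20) = 0.4644
−0.24·log₂(0.24) = 0.4941
Sum ≈ 2.4927 → 2.493 bits.

2.493 bits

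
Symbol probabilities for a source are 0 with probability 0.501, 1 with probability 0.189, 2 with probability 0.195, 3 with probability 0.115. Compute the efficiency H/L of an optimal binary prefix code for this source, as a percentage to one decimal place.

98.3%

Entropy H = −Σ p log₂ p ≈ 1.7726 bits.
Huffman merges: 23/200+189/1000→38/125; 39/200+38/125→499/1000; 499/1000+501/1000→1. L = 1803/1000 ≈ 1.8030.
Efficiency = H/L = 1.7726/1.8030 = 98.3%.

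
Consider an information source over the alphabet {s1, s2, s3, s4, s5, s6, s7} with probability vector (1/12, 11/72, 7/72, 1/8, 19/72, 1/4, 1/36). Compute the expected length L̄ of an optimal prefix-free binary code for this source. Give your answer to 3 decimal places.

Repeatedly combine the two least-probable nodes; the expected code length is the sum of the merged weights.
merge 1/36 + 1/12 → 1/9
merge 7/72 + 1/9 → 5/24
merge 1/8 + 11/72 → 5/18
merge 5/24 + 1/4 → 11/24
merge 19/72 + 5/18 → 13/24
merge 11/24 + 13/24 → 1
L = 1/9 + 5/24 + 5/18 + 11/24 + 13/24 + 1 = 187/72 ≈ 2.597 bits/symbol.

2.597 bits/symbol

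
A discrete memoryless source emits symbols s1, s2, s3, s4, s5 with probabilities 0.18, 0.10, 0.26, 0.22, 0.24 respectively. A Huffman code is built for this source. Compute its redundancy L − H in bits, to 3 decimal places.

Entropy H = −Σ p log₂ p ≈ 2.2575 bits.
Huffman merges: 1/10+9/50→7/25; 11/50+6/25→23/50; 13/50+7/25→27/50; 23/50+27/50→1. L = 57/25 ≈ 2.2800.
L − H = 2.2800 − 2.2575 = 0.023 bits.

0.023 bits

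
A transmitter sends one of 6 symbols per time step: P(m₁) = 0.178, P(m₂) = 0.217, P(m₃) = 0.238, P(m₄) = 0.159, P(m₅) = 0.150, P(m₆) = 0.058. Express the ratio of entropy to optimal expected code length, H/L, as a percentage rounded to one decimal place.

97.6%

Entropy H = −Σ p log₂ p ≈ 2.4850 bits.
Huffman merges: 29/500+3/20→26/125; 159/1000+89/500→337/1000; 26/125+217/1000→17/40; 119/500+337/1000→23/40; 17/40+23/40→1. L = 509/200 ≈ 2.5450.
Efficiency = H/L = 2.4850/2.5450 = 97.6%.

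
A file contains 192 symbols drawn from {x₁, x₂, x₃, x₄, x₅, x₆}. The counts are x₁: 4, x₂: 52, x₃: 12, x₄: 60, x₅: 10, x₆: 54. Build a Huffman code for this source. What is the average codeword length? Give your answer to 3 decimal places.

Probabilities are the counts divided by 192.
Repeatedly combine the two least-probable nodes; the expected code length is the sum of the merged weights.
merge 1/48 + 5/96 → 7/96
merge 1/16 + 7/96 → 13/96
merge 13/96 + 13/48 → 13/32
merge 9/32 + 5/16 → 19/32
merge 13/32 + 19/32 → 1
L = 7/96 + 13/96 + 13/32 + 19/32 + 1 = 53/24 ≈ 2.208 bits/symbol.

2.208 bits/symbol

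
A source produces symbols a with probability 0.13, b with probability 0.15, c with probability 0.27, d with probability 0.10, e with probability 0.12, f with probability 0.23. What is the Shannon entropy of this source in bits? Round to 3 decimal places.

2.490 bits

H = −Σ pᵢ log₂ pᵢ.
−0.13·log₂(0.13) = 0.3826
−0.15·log₂(0.15) = 0.4105
−0.27·log₂(0.27) = 0.5100
−0.10·log₂(0.10) = 0.3322
−0.12·log₂(0.12) = 0.3671
−0.23·log₂(0.23) = 0.4877
Sum ≈ 2.4901 → 2.490 bits.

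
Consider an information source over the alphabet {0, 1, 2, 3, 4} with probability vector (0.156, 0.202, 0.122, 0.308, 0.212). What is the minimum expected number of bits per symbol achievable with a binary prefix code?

2.278 bits/symbol

Repeatedly combine the two least-probable nodes; the expected code length is the sum of the merged weights.
merge 61/500 + 39/250 → 139/500
merge 101/500 + 53/250 → 207/500
merge 139/500 + 77/250 → 293/500
merge 207/500 + 293/500 → 1
L = 139/500 + 207/500 + 293/500 + 1 = 1139/500 = 2.278 bits/symbol.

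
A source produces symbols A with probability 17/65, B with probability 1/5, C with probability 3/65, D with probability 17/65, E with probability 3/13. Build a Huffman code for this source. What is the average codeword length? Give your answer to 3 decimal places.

2.246 bits/symbol

Repeatedly combine the two least-probable nodes; the expected code length is the sum of the merged weights.
merge 3/65 + 1/5 → 16/65
merge 3/13 + 16/65 → 31/65
merge 17/65 + 17/65 → 34/65
merge 31/65 + 34/65 → 1
L = 16/65 + 31/65 + 34/65 + 1 = 146/65 ≈ 2.246 bits/symbol.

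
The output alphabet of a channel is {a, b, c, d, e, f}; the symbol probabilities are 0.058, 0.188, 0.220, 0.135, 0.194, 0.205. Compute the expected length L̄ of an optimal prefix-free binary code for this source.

Repeatedly combine the two least-probable nodes; the expected code length is the sum of the merged weights.
merge 29/500 + 27/200 → 193/1000
merge 47/250 + 193/1000 → 381/1000
merge 97/500 + 41/200 → 399/1000
merge 11/50 + 381/1000 → 601/1000
merge 399/1000 + 601/1000 → 1
L = 193/1000 + 381/1000 + 399/1000 + 601/1000 + 1 = 1287/500 = 2.574 bits/symbol.

2.574 bits/symbol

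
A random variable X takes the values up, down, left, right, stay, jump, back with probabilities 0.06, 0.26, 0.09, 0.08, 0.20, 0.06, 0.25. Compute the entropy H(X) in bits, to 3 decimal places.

2.561 bits

H = −Σ pᵢ log₂ pᵢ.
−0.06·log₂(0.06) = 0.2435
−0.26·log₂(0.26) = 0.5053
−0.09·log₂(0.09) = 0.3127
−0.08·log₂(0.08) = 0.2915
−0.20·log₂(0.20) = 0.4644
−0.06·log₂(0.06) = 0.2435
−0.25·log₂(0.25) = 0.5000
Sum ≈ 2.5609 → 2.561 bits.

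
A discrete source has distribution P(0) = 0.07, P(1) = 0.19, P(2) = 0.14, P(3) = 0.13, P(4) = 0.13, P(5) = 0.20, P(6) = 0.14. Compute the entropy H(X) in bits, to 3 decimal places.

2.748 bits

H = −Σ pᵢ log₂ pᵢ.
−0.07·log₂(0.07) = 0.2686
−0.19·log₂(0.19) = 0.4552
−0.14·log₂(0.14) = 0.3971
−0.13·log₂(0.13) = 0.3826
−0.13·log₂(0.13) = 0.3826
−0.20·log₂(0.20) = 0.4644
−0.14·log₂(0.14) = 0.3971
Sum ≈ 2.7477 → 2.748 bits.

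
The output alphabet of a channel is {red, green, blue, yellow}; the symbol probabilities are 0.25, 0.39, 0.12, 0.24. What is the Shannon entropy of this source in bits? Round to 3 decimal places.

H = −Σ pᵢ log₂ pᵢ.
−0.25·log₂(0.25) = 0.5000
−0.39·log₂(0.39) = 0.5298
−0.12·log₂(0.12) = 0.3671
−0.24·log₂(0.24) = 0.4941
Sum ≈ 1.8910 → 1.891 bits.

1.891 bits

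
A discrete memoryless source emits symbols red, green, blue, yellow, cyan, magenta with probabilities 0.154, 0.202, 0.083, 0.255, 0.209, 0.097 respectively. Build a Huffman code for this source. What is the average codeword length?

2.514 bits/symbol

Repeatedly combine the two least-probable nodes; the expected code length is the sum of the merged weights.
merge 83/1000 + 97/1000 → 9/50
merge 77/500 + 9/50 → 167/500
merge 101/500 + 209/1000 → 411/1000
merge 51/200 + 167/500 → 589/1000
merge 411/1000 + 589/1000 → 1
L = 9/50 + 167/500 + 411/1000 + 589/1000 + 1 = 1257/500 = 2.514 bits/symbol.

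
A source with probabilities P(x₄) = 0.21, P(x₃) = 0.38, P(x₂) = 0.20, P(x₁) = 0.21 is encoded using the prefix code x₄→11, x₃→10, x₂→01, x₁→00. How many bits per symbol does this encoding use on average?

L̄ = Σ pᵢ·ℓᵢ = 0.21·2 + 0.38·2 + 0.20·2 + 0.21·2 = 2 bits/symbol.

2 bits/symbol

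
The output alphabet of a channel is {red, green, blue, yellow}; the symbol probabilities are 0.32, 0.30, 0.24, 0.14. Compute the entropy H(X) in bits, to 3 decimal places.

H = −Σ pᵢ log₂ pᵢ.
−0.32·log₂(0.32) = 0.5260
−0.30·log₂(0.30) = 0.5211
−0.24·log₂(0.24) = 0.4941
−0.14·log₂(0.14) = 0.3971
Sum ≈ 1.9384 → 1.938 bits.

1.938 bits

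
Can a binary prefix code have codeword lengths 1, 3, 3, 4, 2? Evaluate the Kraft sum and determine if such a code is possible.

1.0625; no

With common denominator 2^4 = 16: Σ 2^(−ℓᵢ) = 8/16 + 2/16 + 2/16 + 1/16 + 4/16 = 17/16 = 1.0625.
Kraft's inequality requires Σ ≤ 1; here Σ = 1.0625 > 1, so no such prefix code exists.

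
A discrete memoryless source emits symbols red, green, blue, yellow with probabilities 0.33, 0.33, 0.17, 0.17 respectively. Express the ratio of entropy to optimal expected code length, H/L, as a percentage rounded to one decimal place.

Entropy H = −Σ p log₂ p ≈ 1.9248 bits.
Huffman merges: 17/100+17/100→17/50; 33/100+33/100→33/50; 17/50+33/50→1. L = 2 ≈ 2.0000.
Efficiency = H/L = 1.9248/2.0000 = 96.2%.

96.2%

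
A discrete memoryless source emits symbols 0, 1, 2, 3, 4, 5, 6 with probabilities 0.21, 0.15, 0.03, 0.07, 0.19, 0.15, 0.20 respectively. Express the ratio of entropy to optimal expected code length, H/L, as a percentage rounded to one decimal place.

Entropy H = −Σ p log₂ p ≈ 2.6338 bits.
Huffman merges: 3/100+7/100→1/10; 1/10+3/20→1/4; 3/20+19/100→17/50; 1/5+21/100→41/100; 1/4+17/50→59/100; 41/100+59/100→1. L = 269/100 ≈ 2.6900.
Efficiency = H/L = 2.6338/2.6900 = 97.9%.

97.9%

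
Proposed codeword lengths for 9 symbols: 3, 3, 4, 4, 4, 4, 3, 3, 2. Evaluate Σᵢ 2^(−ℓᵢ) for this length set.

1

With common denominator 2^4 = 16: Σ 2^(−ℓᵢ) = 2/16 + 2/16 + 1/16 + 1/16 + 1/16 + 1/16 + 2/16 + 2/16 + 4/16 = 16/16 = 1.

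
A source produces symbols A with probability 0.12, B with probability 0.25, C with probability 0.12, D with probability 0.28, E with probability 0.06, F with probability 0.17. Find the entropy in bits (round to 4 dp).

H = −Σ pᵢ log₂ pᵢ.
−0.12·log₂(0.12) = 0.3671
−0.25·log₂(0.25) = 0.5000
−0.12·log₂(0.12) = 0.3671
−0.28·log₂(0.28) = 0.5142
−0.06·log₂(0.06) = 0.2435
−0.17·log₂(0.17) = 0.4346
Sum ≈ 2.4265 → 2.4265 bits.

2.4265 bits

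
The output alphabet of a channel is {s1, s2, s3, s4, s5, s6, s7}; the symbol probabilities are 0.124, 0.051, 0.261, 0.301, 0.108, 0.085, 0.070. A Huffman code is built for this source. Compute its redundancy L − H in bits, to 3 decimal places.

Entropy H = −Σ p log₂ p ≈ 2.5372 bits.
Huffman merges: 51/1000+7/100→121/1000; 17/200+27/250→193/1000; 121/1000+31/250→49/200; 193/1000+49/200→219/500; 261/1000+301/1000→281/500; 219/500+281/500→1. L = 2559/1000 ≈ 2.5590.
L − H = 2.5590 − 2.5372 = 0.022 bits.

0.022 bits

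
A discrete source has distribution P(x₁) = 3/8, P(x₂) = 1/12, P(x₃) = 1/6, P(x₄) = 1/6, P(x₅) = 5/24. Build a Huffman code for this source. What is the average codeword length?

2.25 bits/symbol

Repeatedly combine the two least-probable nodes; the expected code length is the sum of the merged weights.
merge 1/12 + 1/6 → 1/4
merge 1/6 + 5/24 → 3/8
merge 1/4 + 3/8 → 5/8
merge 3/8 + 5/8 → 1
L = 1/4 + 3/8 + 5/8 + 1 = 9/4 = 2.25 bits/symbol.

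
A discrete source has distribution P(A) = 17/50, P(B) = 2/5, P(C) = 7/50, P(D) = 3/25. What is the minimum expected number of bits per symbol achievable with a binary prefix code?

1.86 bits/symbol

Repeatedly combine the two least-probable nodes; the expected code length is the sum of the merged weights.
merge 3/25 + 7/50 → 13/50
merge 13/50 + 17/50 → 3/5
merge 2/5 + 3/5 → 1
L = 13/50 + 3/5 + 1 = 93/50 = 1.86 bits/symbol.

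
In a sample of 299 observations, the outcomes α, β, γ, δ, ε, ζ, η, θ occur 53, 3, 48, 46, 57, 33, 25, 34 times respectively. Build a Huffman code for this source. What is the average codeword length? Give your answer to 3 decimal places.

Probabilities are the counts divided by 299.
Repeatedly combine the two least-probable nodes; the expected code length is the sum of the merged weights.
merge 3/299 + 25/299 → 28/299
merge 28/299 + 33/299 → 61/299
merge 34/299 + 2/13 → 80/299
merge 48/299 + 53/299 → 101/299
merge 57/299 + 61/299 → 118/299
merge 80/299 + 101/299 → 181/299
merge 118/299 + 181/299 → 1
L = 28/299 + 61/299 + 80/299 + 101/299 + 118/299 + 181/299 + 1 = 868/299 ≈ 2.903 bits/symbol.

2.903 bits/symbol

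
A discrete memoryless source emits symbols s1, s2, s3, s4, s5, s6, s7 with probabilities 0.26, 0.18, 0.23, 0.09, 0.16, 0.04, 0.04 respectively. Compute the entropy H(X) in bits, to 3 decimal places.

H = −Σ pᵢ log₂ pᵢ.
−0.26·log₂(0.26) = 0.5053
−0.18·log₂(0.18) = 0.4453
−0.23·log₂(0.23) = 0.4877
−0.09·log₂(0.09) = 0.3127
−0.16·log₂(0.16) = 0.4230
−0.04·log₂(0.04) = 0.1858
−0.04·log₂(0.04) = 0.1858
Sum ≈ 2.5454 → 2.545 bits.

2.545 bits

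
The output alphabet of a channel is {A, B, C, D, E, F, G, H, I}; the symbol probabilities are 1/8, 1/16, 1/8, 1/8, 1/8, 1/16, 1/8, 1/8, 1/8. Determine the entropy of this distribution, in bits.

Each probability is a power of 1/2, so log₂(1/p) is an integer.
H = Σ p·log₂(1/p) = 1/8·3 + 1/16·4 + 1/8·3 + 1/8·3 + 1/8·3 + 1/16·4 + 1/8·3 + 1/8·3 + 1/8·3 = 3.125 bits.

3.125 bits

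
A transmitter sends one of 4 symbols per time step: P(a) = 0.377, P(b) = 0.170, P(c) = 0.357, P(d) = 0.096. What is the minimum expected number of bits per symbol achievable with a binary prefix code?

Repeatedly combine the two least-probable nodes; the expected code length is the sum of the merged weights.
merge 12/125 + 17/100 → 133/500
merge 133/500 + 357/1000 → 623/1000
merge 377/1000 + 623/1000 → 1
L = 133/500 + 623/1000 + 1 = 1889/1000 = 1.889 bits/symbol.

1.889 bits/symbol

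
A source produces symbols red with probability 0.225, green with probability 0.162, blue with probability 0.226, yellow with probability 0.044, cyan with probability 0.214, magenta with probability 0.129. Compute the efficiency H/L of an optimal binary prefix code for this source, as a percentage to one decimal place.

97.7%

Entropy H = −Σ p log₂ p ≈ 2.4499 bits.
Huffman merges: 11/250+129/1000→173/1000; 81/500+173/1000→67/200; 107/500+9/40→439/1000; 113/500+67/200→561/1000; 439/1000+561/1000→1. L = 627/250 ≈ 2.5080.
Efficiency = H/L = 2.4499/2.5080 = 97.7%.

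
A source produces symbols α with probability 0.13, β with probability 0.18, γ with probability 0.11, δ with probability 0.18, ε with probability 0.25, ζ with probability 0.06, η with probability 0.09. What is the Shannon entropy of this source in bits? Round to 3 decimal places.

H = −Σ pᵢ log₂ pᵢ.
−0.13·log₂(0.13) = 0.3826
−0.18·log₂(0.18) = 0.4453
−0.11·log₂(0.11) = 0.3503
−0.18·log₂(0.18) = 0.4453
−0.25·log₂(0.25) = 0.5000
−0.06·log₂(0.06) = 0.2435
−0.09·log₂(0.09) = 0.3127
Sum ≈ 2.6797 → 2.680 bits.

2.680 bits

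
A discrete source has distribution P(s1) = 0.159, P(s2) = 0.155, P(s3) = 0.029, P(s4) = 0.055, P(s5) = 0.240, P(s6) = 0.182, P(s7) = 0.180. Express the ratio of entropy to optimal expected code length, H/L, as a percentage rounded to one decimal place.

97.8%

Entropy H = −Σ p log₂ p ≈ 2.6038 bits.
Huffman merges: 29/1000+11/200→21/250; 21/250+31/200→239/1000; 159/1000+9/50→339/1000; 91/500+239/1000→421/1000; 6/25+339/1000→579/1000; 421/1000+579/1000→1. L = 1331/500 ≈ 2.6620.
Efficiency = H/L = 2.6038/2.6620 = 97.8%.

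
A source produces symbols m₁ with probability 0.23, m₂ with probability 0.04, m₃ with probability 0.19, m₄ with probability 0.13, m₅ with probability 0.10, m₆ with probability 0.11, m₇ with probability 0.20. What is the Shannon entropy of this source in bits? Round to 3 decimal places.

2.658 bits

H = −Σ pᵢ log₂ pᵢ.
−0.23·log₂(0.23) = 0.4877
−0.04·log₂(0.04) = 0.1858
−0.19·log₂(0.19) = 0.4552
−0.13·log₂(0.13) = 0.3826
−0.10·log₂(0.10) = 0.3322
−0.11·log₂(0.11) = 0.3503
−0.20·log₂(0.20) = 0.4644
Sum ≈ 2.6582 → 2.658 bits.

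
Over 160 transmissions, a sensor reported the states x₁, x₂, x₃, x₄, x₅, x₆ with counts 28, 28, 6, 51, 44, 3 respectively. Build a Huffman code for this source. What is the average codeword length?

2.2875 bits/symbol

Probabilities are the counts divided by 160.
Repeatedly combine the two least-probable nodes; the expected code length is the sum of the merged weights.
merge 3/160 + 3/80 → 9/160
merge 9/160 + 7/40 → 37/160
merge 7/40 + 37/160 → 13/32
merge 11/40 + 51/160 → 19/32
merge 13/32 + 19/32 → 1
L = 9/160 + 37/160 + 13/32 + 19/32 + 1 = 183/80 = 2.2875 bits/symbol.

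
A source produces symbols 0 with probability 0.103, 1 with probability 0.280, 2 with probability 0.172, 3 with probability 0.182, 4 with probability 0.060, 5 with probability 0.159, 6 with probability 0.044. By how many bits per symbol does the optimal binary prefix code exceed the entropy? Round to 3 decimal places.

0.042 bits

Entropy H = −Σ p log₂ p ≈ 2.5998 bits.
Huffman merges: 11/250+3/50→13/125; 103/1000+13/125→207/1000; 159/1000+43/250→331/1000; 91/500+207/1000→389/1000; 7/25+331/1000→611/1000; 389/1000+611/1000→1. L = 1321/500 ≈ 2.6420.
L − H = 2.6420 − 2.5998 = 0.042 bits.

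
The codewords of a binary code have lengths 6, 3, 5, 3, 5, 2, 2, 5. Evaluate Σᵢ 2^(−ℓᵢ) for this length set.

With common denominator 2^6 = 64: Σ 2^(−ℓᵢ) = 1/64 + 8/64 + 2/64 + 8/64 + 2/64 + 16/64 + 16/64 + 2/64 = 55/64 = 0.859375.

0.859375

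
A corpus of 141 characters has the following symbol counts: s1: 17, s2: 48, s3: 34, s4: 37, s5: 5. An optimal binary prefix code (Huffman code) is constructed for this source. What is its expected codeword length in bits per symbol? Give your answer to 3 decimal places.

Probabilities are the counts divided by 141.
Repeatedly combine the two least-probable nodes; the expected code length is the sum of the merged weights.
merge 5/141 + 17/141 → 22/141
merge 22/141 + 34/141 → 56/141
merge 37/141 + 16/47 → 85/141
merge 56/141 + 85/141 → 1
L = 22/141 + 56/141 + 85/141 + 1 = 304/141 ≈ 2.156 bits/symbol.

2.156 bits/symbol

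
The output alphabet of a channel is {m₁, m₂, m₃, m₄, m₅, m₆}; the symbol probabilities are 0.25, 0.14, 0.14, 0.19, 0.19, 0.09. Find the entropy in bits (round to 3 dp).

2.517 bits

H = −Σ pᵢ log₂ pᵢ.
−0.25·log₂(0.25) = 0.5000
−0.14·log₂(0.14) = 0.3971
−0.14·log₂(0.14) = 0.3971
−0.19·log₂(0.19) = 0.4552
−0.19·log₂(0.19) = 0.4552
−0.09·log₂(0.09) = 0.3127
Sum ≈ 2.5173 → 2.517 bits.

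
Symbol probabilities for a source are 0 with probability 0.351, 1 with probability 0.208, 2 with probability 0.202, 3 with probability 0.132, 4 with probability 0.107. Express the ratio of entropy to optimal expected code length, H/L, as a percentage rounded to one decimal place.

98.2%

Entropy H = −Σ p log₂ p ≈ 2.1981 bits.
Huffman merges: 107/1000+33/250→239/1000; 101/500+26/125→41/100; 239/1000+351/1000→59/100; 41/100+59/100→1. L = 2239/1000 ≈ 2.2390.
Efficiency = H/L = 2.1981/2.2390 = 98.2%.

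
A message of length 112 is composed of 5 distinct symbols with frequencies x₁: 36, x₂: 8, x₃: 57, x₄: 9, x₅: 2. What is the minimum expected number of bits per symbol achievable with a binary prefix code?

Probabilities are the counts divided by 112.
Repeatedly combine the two least-probable nodes; the expected code length is the sum of the merged weights.
merge 1/56 + 1/14 → 5/56
merge 9/112 + 5/56 → 19/112
merge 19/112 + 9/28 → 55/112
merge 55/112 + 57/112 → 1
L = 5/56 + 19/112 + 55/112 + 1 = 7/4 = 1.75 bits/symbol.

1.75 bits/symbol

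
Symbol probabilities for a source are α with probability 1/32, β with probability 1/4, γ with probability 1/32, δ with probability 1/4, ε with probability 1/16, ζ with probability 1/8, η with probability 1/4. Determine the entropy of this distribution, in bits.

2.4375 bits

Each probability is a power of 1/2, so log₂(1/p) is an integer.
H = Σ p·log₂(1/p) = 1/32·5 + 1/4·2 + 1/32·5 + 1/4·2 + 1/16·4 + 1/8·3 + 1/4·2 = 2.4375 bits.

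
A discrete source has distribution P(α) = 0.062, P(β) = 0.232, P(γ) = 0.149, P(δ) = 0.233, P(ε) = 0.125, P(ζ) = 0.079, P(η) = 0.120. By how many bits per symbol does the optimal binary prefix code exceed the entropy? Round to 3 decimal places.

Entropy H = −Σ p log₂ p ≈ 2.6680 bits.
Huffman merges: 31/500+79/1000→141/1000; 3/25+1/8→49/200; 141/1000+149/1000→29/100; 29/125+233/1000→93/200; 49/200+29/100→107/200; 93/200+107/200→1. L = 669/250 ≈ 2.6760.
L − H = 2.6760 − 2.6680 = 0.008 bits.

0.008 bits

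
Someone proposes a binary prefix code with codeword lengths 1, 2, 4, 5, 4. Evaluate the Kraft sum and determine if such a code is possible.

0.90625; yes

With common denominator 2^5 = 32: Σ 2^(−ℓᵢ) = 16/32 + 8/32 + 2/32 + 1/32 + 2/32 = 29/32 = 0.90625.
Kraft's inequality requires Σ ≤ 1; here Σ = 0.90625 ≤ 1, so such a prefix code exists.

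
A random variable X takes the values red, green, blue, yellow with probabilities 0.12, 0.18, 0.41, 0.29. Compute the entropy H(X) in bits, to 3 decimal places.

H = −Σ pᵢ log₂ pᵢ.
−0.12·log₂(0.12) = 0.3671
−0.18·log₂(0.18) = 0.4453
−0.41·log₂(0.41) = 0.5274
−0.29·log₂(0.29) = 0.5179
Sum ≈ 1.8577 → 1.858 bits.

1.858 bits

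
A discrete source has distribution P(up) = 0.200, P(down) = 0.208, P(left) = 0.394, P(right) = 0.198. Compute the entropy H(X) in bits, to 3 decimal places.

H = −Σ pᵢ log₂ pᵢ.
−0.200·log₂(0.200) = 0.4644
−0.208·log₂(0.208) = 0.4712
−0.394·log₂(0.394) = 0.5294
−0.198·log₂(0.198) = 0.4626
Sum ≈ 1.9276 → 1.928 bits.

1.928 bits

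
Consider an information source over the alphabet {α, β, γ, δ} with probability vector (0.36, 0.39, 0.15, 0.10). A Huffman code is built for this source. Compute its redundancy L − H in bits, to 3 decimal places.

Entropy H = −Σ p log₂ p ≈ 1.8031 bits.
Huffman merges: 1/10+3/20→1/4; 1/4+9/25→61/100; 39/100+61/100→1. L = 93/50 ≈ 1.8600.
L − H = 1.8600 − 1.8031 = 0.057 bits.

0.057 bits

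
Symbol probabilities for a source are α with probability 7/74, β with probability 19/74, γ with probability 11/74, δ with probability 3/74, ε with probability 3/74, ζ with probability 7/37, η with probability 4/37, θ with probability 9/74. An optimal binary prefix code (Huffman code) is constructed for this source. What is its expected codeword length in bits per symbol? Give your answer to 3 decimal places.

Repeatedly combine the two least-probable nodes; the expected code length is the sum of the merged weights.
merge 3/74 + 3/74 → 3/37
merge 3/37 + 7/74 → 13/74
merge 4/37 + 9/74 → 17/74
merge 11/74 + 13/74 → 12/37
merge 7/37 + 17/74 → 31/74
merge 19/74 + 12/37 → 43/74
merge 31/74 + 43/74 → 1
L = 3/37 + 13/74 + 17/74 + 12/37 + 31/74 + 43/74 + 1 = 104/37 ≈ 2.811 bits/symbol.

2.811 bits/symbol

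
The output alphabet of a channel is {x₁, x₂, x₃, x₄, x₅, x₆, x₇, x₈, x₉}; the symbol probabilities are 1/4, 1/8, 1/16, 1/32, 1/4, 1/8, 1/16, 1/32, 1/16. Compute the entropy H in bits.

Each probability is a power of 1/2, so log₂(1/p) is an integer.
H = Σ p·log₂(1/p) = 1/4·2 + 1/8·3 + 1/16·4 + 1/32·5 + 1/4·2 + 1/8·3 + 1/16·4 + 1/32·5 + 1/16·4 = 2.8125 bits.

2.8125 bits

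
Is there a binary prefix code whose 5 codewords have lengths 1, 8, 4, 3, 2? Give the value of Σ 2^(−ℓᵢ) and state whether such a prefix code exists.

With common denominator 2^8 = 256: Σ 2^(−ℓᵢ) = 128/256 + 1/256 + 16/256 + 32/256 + 64/256 = 241/256 = 0.94140625.
Kraft's inequality requires Σ ≤ 1; here Σ = 0.94140625 ≤ 1, so such a prefix code exists.

0.94140625; yes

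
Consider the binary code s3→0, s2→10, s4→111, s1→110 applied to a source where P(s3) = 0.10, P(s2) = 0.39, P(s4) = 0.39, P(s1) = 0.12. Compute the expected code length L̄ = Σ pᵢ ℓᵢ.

2.41 bits/symbol

L̄ = Σ pᵢ·ℓᵢ = 0.10·1 + 0.39·2 + 0.39·3 + 0.12·3 = 2.41 bits/symbol.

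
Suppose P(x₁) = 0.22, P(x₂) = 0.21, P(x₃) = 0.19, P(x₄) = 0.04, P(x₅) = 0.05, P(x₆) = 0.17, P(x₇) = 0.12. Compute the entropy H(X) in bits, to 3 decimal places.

H = −Σ pᵢ log₂ pᵢ.
−0.22·log₂(0.22) = 0.4806
−0.21·log₂(0.21) = 0.4728
−0.19·log₂(0.19) = 0.4552
−0.04·log₂(0.04) = 0.1858
−0.05·log₂(0.05) = 0.2161
−0.17·log₂(0.17) = 0.4346
−0.12·log₂(0.12) = 0.3671
Sum ≈ 2.6121 → 2.612 bits.

2.612 bits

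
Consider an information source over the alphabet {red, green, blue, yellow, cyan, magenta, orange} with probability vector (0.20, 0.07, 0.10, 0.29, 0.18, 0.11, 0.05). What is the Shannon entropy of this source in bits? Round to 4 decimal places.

2.5947 bits

H = −Σ pᵢ log₂ pᵢ.
−0.20·log₂(0.20) = 0.4644
−0.07·log₂(0.07) = 0.2686
−0.10·log₂(0.10) = 0.3322
−0.29·log₂(0.29) = 0.5179
−0.18·log₂(0.18) = 0.4453
−0.11·log₂(0.11) = 0.3503
−0.05·log₂(0.05) = 0.2161
Sum ≈ 2.5947 → 2.5947 bits.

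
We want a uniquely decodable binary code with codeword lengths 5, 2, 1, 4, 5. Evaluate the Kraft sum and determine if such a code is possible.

0.875; yes

With common denominator 2^5 = 32: Σ 2^(−ℓᵢ) = 1/32 + 8/32 + 16/32 + 2/32 + 1/32 = 28/32 = 0.875.
Kraft's inequality requires Σ ≤ 1; here Σ = 0.875 ≤ 1, so such a prefix code exists.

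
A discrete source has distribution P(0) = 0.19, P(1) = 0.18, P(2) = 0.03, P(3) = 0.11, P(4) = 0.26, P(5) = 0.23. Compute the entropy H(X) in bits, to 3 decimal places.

2.396 bits

H = −Σ pᵢ log₂ pᵢ.
−0.19·log₂(0.19) = 0.4552
−0.18·log₂(0.18) = 0.4453
−0.03·log₂(0.03) = 0.1518
−0.11·log₂(0.11) = 0.3503
−0.26·log₂(0.26) = 0.5053
−0.23·log₂(0.23) = 0.4877
Sum ≈ 2.3955 → 2.396 bits.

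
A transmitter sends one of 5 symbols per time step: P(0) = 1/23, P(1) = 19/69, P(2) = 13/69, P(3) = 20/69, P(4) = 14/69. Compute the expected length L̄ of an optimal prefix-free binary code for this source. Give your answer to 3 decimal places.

Repeatedly combine the two least-probable nodes; the expected code length is the sum of the merged weights.
merge 1/23 + 13/69 → 16/69
merge 14/69 + 16/69 → 10/23
merge 19/69 + 20/69 → 13/23
merge 10/23 + 13/23 → 1
L = 16/69 + 10/23 + 13/23 + 1 = 154/69 ≈ 2.232 bits/symbol.

2.232 bits/symbol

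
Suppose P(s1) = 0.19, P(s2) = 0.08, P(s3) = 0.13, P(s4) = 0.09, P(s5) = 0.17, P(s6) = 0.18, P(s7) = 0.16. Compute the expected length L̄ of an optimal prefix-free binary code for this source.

Repeatedly combine the two least-probable nodes; the expected code length is the sum of the merged weights.
merge 2/25 + 9/100 → 17/100
merge 13/100 + 4/25 → 29/100
merge 17/100 + 17/100 → 17/50
merge 9/50 + 19/100 → 37/100
merge 29/100 + 17/50 → 63/100
merge 37/100 + 63/100 → 1
L = 17/100 + 29/100 + 17/50 + 37/100 + 63/100 + 1 = 14/5 = 2.8 bits/symbol.

2.8 bits/symbol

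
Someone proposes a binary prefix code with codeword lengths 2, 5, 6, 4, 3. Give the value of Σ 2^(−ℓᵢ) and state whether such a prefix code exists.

0.484375; yes

With common denominator 2^6 = 64: Σ 2^(−ℓᵢ) = 16/64 + 2/64 + 1/64 + 4/64 + 8/64 = 31/64 = 0.484375.
Kraft's inequality requires Σ ≤ 1; here Σ = 0.484375 ≤ 1, so such a prefix code exists.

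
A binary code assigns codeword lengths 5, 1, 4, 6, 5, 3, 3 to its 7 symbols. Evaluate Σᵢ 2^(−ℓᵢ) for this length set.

With common denominator 2^6 = 64: Σ 2^(−ℓᵢ) = 2/64 + 32/64 + 4/64 + 1/64 + 2/64 + 8/64 + 8/64 = 57/64 = 0.890625.

0.890625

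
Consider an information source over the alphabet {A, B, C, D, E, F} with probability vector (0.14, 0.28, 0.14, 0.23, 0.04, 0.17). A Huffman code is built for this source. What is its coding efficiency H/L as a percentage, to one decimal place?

Entropy H = −Σ p log₂ p ≈ 2.4164 bits.
Huffman merges: 1/25+7/50→9/50; 7/50+17/100→31/100; 9/50+23/100→41/100; 7/25+31/100→59/100; 41/100+59/100→1. L = 249/100 ≈ 2.4900.
Efficiency = H/L = 2.4164/2.4900 = 97.0%.

97.0%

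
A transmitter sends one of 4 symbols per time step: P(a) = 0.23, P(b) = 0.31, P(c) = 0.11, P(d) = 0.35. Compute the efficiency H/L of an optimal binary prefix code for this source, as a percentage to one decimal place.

95.1%

Entropy H = −Σ p log₂ p ≈ 1.8918 bits.
Huffman merges: 11/100+23/100→17/50; 31/100+17/50→13/20; 7/20+13/20→1. L = 199/100 ≈ 1.9900.
Efficiency = H/L = 1.8918/1.9900 = 95.1%.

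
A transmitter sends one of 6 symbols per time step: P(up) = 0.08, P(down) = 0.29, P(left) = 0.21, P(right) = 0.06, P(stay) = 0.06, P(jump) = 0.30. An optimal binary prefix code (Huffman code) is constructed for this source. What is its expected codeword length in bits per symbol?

2.32 bits/symbol

Repeatedly combine the two least-probable nodes; the expected code length is the sum of the merged weights.
merge 3/50 + 3/50 → 3/25
merge 2/25 + 3/25 → 1/5
merge 1/5 + 21/100 → 41/100
merge 29/100 + 3/10 → 59/100
merge 41/100 + 59/100 → 1
L = 3/25 + 1/5 + 41/100 + 59/100 + 1 = 58/25 = 2.32 bits/symbol.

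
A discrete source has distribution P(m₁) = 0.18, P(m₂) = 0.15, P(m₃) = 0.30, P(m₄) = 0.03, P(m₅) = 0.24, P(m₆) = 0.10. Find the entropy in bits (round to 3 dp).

2.355 bits

H = −Σ pᵢ log₂ pᵢ.
−0.18·log₂(0.18) = 0.4453
−0.15·log₂(0.15) = 0.4105
−0.30·log₂(0.30) = 0.5211
−0.03·log₂(0.03) = 0.1518
−0.24·log₂(0.24) = 0.4941
−0.10·log₂(0.10) = 0.3322
Sum ≈ 2.3550 → 2.355 bits.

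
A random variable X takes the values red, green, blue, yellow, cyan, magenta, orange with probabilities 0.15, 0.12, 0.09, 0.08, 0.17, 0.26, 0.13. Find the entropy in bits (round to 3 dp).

H = −Σ pᵢ log₂ pᵢ.
−0.15·log₂(0.15) = 0.4105
−0.12·log₂(0.12) = 0.3671
−0.09·log₂(0.09) = 0.3127
−0.08·log₂(0.08) = 0.2915
−0.17·log₂(0.17) = 0.4346
−0.26·log₂(0.26) = 0.5053
−0.13·log₂(0.13) = 0.3826
Sum ≈ 2.7043 → 2.704 bits.

2.704 bits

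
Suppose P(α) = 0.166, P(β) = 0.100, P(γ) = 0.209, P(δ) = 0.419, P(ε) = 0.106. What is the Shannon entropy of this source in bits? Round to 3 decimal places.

H = −Σ pᵢ log₂ pᵢ.
−0.166·log₂(0.166) = 0.4301
−0.100·log₂(0.100) = 0.3322
−0.209·log₂(0.209) = 0.4720
−0.419·log₂(0.419) = 0.5258
−0.106·log₂(0.106) = 0.3432
Sum ≈ 2.1033 → 2.103 bits.

2.103 bits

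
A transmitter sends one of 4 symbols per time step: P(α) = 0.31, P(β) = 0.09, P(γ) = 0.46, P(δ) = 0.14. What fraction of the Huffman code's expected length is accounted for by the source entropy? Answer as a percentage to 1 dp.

98.8%

Entropy H = −Σ p log₂ p ≈ 1.7489 bits.
Huffman merges: 9/100+7/50→23/100; 23/100+31/100→27/50; 23/50+27/50→1. L = 177/100 ≈ 1.7700.
Efficiency = H/L = 1.7489/1.7700 = 98.8%.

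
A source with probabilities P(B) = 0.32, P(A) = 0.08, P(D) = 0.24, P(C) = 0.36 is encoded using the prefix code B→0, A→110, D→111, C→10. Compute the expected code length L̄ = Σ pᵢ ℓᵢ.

2 bits/symbol

L̄ = Σ pᵢ·ℓᵢ = 0.32·1 + 0.08·3 + 0.24·3 + 0.36·2 = 2 bits/symbol.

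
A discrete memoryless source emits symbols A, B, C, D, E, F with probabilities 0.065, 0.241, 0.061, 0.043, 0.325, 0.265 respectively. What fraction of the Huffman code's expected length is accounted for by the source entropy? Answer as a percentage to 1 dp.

98.0%

Entropy H = −Σ p log₂ p ≈ 2.2271 bits.
Huffman merges: 43/1000+61/1000→13/125; 13/200+13/125→169/1000; 169/1000+241/1000→41/100; 53/200+13/40→59/100; 41/100+59/100→1. L = 2273/1000 ≈ 2.2730.
Efficiency = H/L = 2.2271/2.2730 = 98.0%.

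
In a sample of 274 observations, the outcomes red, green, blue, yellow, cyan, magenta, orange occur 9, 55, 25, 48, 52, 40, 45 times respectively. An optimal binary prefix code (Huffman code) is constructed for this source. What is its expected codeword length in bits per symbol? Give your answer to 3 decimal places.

2.734 bits/symbol

Probabilities are the counts divided by 274.
Repeatedly combine the two least-probable nodes; the expected code length is the sum of the merged weights.
merge 9/274 + 25/274 → 17/137
merge 17/137 + 20/137 → 37/137
merge 45/274 + 24/137 → 93/274
merge 26/137 + 55/274 → 107/274
merge 37/137 + 93/274 → 167/274
merge 107/274 + 167/274 → 1
L = 17/137 + 37/137 + 93/274 + 107/274 + 167/274 + 1 = 749/274 ≈ 2.734 bits/symbol.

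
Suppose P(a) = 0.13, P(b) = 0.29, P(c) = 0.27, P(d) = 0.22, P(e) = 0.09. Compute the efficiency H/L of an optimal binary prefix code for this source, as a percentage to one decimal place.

Entropy H = −Σ p log₂ p ≈ 2.2038 bits.
Huffman merges: 9/100+13/100→11/50; 11/50+11/50→11/25; 27/100+29/100→14/25; 11/25+14/25→1. L = 111/50 ≈ 2.2200.
Efficiency = H/L = 2.2038/2.2200 = 99.3%.

99.3%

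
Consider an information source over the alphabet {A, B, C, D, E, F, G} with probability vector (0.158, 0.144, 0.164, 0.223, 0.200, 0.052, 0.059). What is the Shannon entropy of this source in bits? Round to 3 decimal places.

2.661 bits

H = −Σ pᵢ log₂ pᵢ.
−0.158·log₂(0.158) = 0.4206
−0.144·log₂(0.144) = 0.4026
−0.164·log₂(0.164) = 0.4278
−0.223·log₂(0.223) = 0.4828
−0.200·log₂(0.200) = 0.4644
−0.052·log₂(0.052) = 0.2218
−0.059·log₂(0.059) = 0.2409
Sum ≈ 2.6608 → 2.661 bits.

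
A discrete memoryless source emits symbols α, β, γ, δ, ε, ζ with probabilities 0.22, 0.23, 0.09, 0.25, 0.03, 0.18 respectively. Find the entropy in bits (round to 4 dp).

2.3780 bits

H = −Σ pᵢ log₂ pᵢ.
−0.22·log₂(0.22) = 0.4806
−0.23·log₂(0.23) = 0.4877
−0.09·log₂(0.09) = 0.3127
−0.25·log₂(0.25) = 0.5000
−0.03·log₂(0.03) = 0.1518
−0.18·log₂(0.18) = 0.4453
Sum ≈ 2.3780 → 2.3780 bits.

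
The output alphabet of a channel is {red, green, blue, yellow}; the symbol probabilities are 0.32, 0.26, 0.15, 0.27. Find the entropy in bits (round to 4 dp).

H = −Σ pᵢ log₂ pᵢ.
−0.32·log₂(0.32) = 0.5260
−0.26·log₂(0.26) = 0.5053
−0.15·log₂(0.15) = 0.4105
−0.27·log₂(0.27) = 0.5100
Sum ≈ 1.9519 → 1.9519 bits.

1.9519 bits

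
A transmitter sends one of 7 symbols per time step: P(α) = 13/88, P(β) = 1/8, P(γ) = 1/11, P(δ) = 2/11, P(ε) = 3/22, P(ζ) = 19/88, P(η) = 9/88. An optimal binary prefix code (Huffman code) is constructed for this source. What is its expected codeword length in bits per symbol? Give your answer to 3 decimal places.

2.784 bits/symbol

Repeatedly combine the two least-probable nodes; the expected code length is the sum of the merged weights.
merge 1/11 + 9/88 → 17/88
merge 1/8 + 3/22 → 23/88
merge 13/88 + 2/11 → 29/88
merge 17/88 + 19/88 → 9/22
merge 23/88 + 29/88 → 13/22
merge 9/22 + 13/22 → 1
L = 17/88 + 23/88 + 29/88 + 9/22 + 13/22 + 1 = 245/88 ≈ 2.784 bits/symbol.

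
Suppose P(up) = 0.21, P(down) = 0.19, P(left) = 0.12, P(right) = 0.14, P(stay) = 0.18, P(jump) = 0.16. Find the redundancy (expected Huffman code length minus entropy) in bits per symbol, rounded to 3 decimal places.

Entropy H = −Σ p log₂ p ≈ 2.5606 bits.
Huffman merges: 3/25+7/50→13/50; 4/25+9/50→17/50; 19/100+21/100→2/5; 13/50+17/50→3/5; 2/5+3/5→1. L = 13/5 ≈ 2.6000.
L − H = 2.6000 − 2.5606 = 0.039 bits.

0.039 bits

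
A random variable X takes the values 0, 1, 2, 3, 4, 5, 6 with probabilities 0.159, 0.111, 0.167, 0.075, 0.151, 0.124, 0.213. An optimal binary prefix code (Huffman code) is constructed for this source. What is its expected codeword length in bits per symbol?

Repeatedly combine the two least-probable nodes; the expected code length is the sum of the merged weights.
merge 3/40 + 111/1000 → 93/500
merge 31/250 + 151/1000 → 11/40
merge 159/1000 + 167/1000 → 163/500
merge 93/500 + 213/1000 → 399/1000
merge 11/40 + 163/500 → 601/1000
merge 399/1000 + 601/1000 → 1
L = 93/500 + 11/40 + 163/500 + 399/1000 + 601/1000 + 1 = 2787/1000 = 2.787 bits/symbol.

2.787 bits/symbol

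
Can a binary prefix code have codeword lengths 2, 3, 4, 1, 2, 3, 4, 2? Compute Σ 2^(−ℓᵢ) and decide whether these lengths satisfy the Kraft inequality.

With common denominator 2^4 = 16: Σ 2^(−ℓᵢ) = 4/16 + 2/16 + 1/16 + 8/16 + 4/16 + 2/16 + 1/16 + 4/16 = 26/16 = 1.625.
Kraft's inequality requires Σ ≤ 1; here Σ = 1.625 > 1, so no such prefix code exists.

1.625; no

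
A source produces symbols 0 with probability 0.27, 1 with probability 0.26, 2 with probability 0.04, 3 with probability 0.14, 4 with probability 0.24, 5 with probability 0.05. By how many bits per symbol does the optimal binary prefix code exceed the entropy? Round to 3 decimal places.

0.012 bits

Entropy H = −Σ p log₂ p ≈ 2.3084 bits.
Huffman merges: 1/25+1/20→9/100; 9/100+7/50→23/100; 23/100+6/25→47/100; 13/50+27/100→53/100; 47/100+53/100→1. L = 58/25 ≈ 2.3200.
L − H = 2.3200 − 2.3084 = 0.012 bits.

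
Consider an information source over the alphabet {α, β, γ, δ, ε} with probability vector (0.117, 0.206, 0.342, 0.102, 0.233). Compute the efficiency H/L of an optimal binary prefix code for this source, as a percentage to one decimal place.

Entropy H = −Σ p log₂ p ≈ 2.1867 bits.
Huffman merges: 51/500+117/1000→219/1000; 103/500+219/1000→17/40; 233/1000+171/500→23/40; 17/40+23/40→1. L = 2219/1000 ≈ 2.2190.
Efficiency = H/L = 2.1867/2.2190 = 98.5%.

98.5%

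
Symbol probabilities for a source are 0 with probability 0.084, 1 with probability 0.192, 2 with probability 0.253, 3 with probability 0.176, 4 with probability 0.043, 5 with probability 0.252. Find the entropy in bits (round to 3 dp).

H = −Σ pᵢ log₂ pᵢ.
−0.084·log₂(0.084) = 0.3002
−0.192·log₂(0.192) = 0.4571
−0.253·log₂(0.253) = 0.5016
−0.176·log₂(0.176) = 0.4411
−0.043·log₂(0.043) = 0.1952
−0.252·log₂(0.252) = 0.5011
Sum ≈ 2.3964 → 2.396 bits.

2.396 bits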